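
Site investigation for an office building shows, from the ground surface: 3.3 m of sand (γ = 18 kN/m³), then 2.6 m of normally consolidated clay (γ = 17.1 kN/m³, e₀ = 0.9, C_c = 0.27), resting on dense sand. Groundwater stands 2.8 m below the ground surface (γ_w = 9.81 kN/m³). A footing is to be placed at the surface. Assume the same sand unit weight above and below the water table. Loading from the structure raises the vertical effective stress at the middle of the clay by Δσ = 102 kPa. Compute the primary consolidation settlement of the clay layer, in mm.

Mid-depth of clay below the ground surface: z = 3.3 + 2.6/2 = 4.6 m.
Total vertical stress at mid-clay: σ_v = 18×3.3 + 17.1×1.3 = 81.63 kPa.
Pore pressure: u = 9.81×(4.6 − 2.8) = 17.658 kPa.
Initial effective stress: σ'_0 = σ_v − u = 81.63 − 17.658 = 63.972 kPa.
Final effective stress: σ'_f = σ'_0 + Δσ = 63.972 + 102 = 165.97 kPa.
Normally consolidated clay, so the full stress increment lies on the virgin compression line:
S_c = C_c·H/(1+e₀)·log₁₀(σ'_f/σ'_0) = 0.27×2.6/(1+0.9)×log₁₀(165.97/63.972)
    = 0.36947 × 0.41404 = 0.153 m

S_c ≈ 153 mm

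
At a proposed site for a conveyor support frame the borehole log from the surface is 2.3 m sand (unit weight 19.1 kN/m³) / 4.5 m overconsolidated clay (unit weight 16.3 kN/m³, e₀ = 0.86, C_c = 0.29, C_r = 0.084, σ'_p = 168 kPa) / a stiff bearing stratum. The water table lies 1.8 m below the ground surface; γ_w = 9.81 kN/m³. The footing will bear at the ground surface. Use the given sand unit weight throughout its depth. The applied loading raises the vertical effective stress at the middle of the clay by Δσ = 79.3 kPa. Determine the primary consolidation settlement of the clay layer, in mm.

S_c ≈ 80.1 mm

Mid-depth of clay below the ground surface: z = 2.3 + 4.5/2 = 4.55 m.
Total vertical stress at mid-clay: σ_v = 19.1×2.3 + 16.3×2.25 = 80.605 kPa.
Pore pressure: u = 9.81×(4.55 − 1.8) = 26.978 kPa.
Initial effective stress: σ'_0 = σ_v − u = 80.605 − 26.978 = 53.627 kPa.
Final effective stress: σ'_f = 53.627 + 79.3 = 132.93 kPa.
σ'_f = 132.93 ≤ σ'_p = 168 kPa, so the clay remains overconsolidated and only the recompression index applies:
S_c = C_r·H/(1+e₀)·log₁₀(σ'_f/σ'_0) = 0.084×4.5/1.86×log₁₀(132.93/53.627)
    = 0.20323 × 0.39424 = 0.08012 m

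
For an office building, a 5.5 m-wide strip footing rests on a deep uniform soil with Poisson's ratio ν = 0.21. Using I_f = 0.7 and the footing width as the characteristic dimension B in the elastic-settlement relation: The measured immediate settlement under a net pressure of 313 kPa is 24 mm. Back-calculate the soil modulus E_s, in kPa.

S_e = q·B·(1−ν²)/E_s · I_f  ⇒  E_s = q·B·(1−ν²)·I_f / S_e.
E_s = 313 × 5.5 × 0.9559 × 0.7 / 0.024 = 48000 kPa

E_s ≈ 48000 kPa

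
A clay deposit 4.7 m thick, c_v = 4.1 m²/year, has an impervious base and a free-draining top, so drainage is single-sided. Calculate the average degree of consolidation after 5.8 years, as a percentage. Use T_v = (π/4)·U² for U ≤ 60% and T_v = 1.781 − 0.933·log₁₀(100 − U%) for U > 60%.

U ≈ 94.3 %

Drainage path length: H_d = H = 4.7 m (single drainage).
T_v = c_v·t/H_d² = 4.1×5.8/4.7² = 1.0765.
T_v = 1.0765 corresponds to the U > 60% branch:
U = 1 − 10^((1.781 − T_v)/0.933)/100 = 0.9431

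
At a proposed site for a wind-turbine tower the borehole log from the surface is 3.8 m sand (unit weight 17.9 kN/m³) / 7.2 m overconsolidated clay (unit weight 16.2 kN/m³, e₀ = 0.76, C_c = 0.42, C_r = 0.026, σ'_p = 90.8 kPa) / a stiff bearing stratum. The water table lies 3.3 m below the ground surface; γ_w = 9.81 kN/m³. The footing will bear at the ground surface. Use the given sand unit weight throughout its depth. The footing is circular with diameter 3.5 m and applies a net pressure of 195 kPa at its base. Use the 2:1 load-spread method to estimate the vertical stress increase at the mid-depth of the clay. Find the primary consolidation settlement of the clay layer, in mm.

S_c ≈ 119 mm

Mid-depth of clay below the ground surface: z = 3.8 + 7.2/2 = 7.4 m.
Total vertical stress at mid-clay: σ_v = 17.9×3.8 + 16.2×3.6 = 126.34 kPa.
Pore pressure: u = 9.81×(7.4 − 3.3) = 40.221 kPa.
Initial effective stress: σ'_0 = σ_v − u = 126.34 − 40.221 = 86.119 kPa.
Stress increase at mid-clay by the 2:1 spreading method:
Δσ ≈ qD²/(D+z)² = 195×3.5²/(3.5+7.4)² = 20.106 kPa
Final effective stress: σ'_f = 86.119 + 20.106 = 106.22 kPa.
σ'_f = 106.22 > σ'_p = 90.8 kPa, so the stress path crosses the preconsolidation pressure — recompression up to σ'_p, then virgin compression beyond:
S_c = H/(1+e₀)·[C_r·log₁₀(σ'_p/σ'_0) + C_c·log₁₀(σ'_f/σ'_p)]
    = 7.2/1.76 × [0.026×log₁₀(90.8/86.119) + 0.42×log₁₀(106.22/90.8)]
    = 4.0909 × [0.00059766 + 0.028611] = 0.1195 m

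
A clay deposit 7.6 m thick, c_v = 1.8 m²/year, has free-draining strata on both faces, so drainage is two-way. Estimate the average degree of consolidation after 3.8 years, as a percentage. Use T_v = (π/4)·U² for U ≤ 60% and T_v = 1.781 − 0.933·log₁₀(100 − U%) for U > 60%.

Drainage path length: H_d = H/2 = 3.8 m (double drainage).
T_v = c_v·t/H_d² = 1.8×3.8/3.8² = 0.47368.
T_v = 0.47368 corresponds to the U > 60% branch:
U = 1 − 10^((1.781 − T_v)/0.933)/100 = 0.7481

U ≈ 74.8 %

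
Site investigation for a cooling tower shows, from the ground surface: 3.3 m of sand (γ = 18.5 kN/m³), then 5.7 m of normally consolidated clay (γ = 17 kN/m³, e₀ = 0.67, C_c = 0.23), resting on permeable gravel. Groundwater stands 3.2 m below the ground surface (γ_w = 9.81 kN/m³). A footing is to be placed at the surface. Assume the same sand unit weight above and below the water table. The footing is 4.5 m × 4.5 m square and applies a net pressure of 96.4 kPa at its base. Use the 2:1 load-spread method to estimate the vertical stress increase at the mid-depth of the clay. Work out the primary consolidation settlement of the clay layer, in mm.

S_c ≈ 66 mm

Mid-depth of clay below the ground surface: z = 3.3 + 5.7/2 = 6.15 m.
Total vertical stress at mid-clay: σ_v = 18.5×3.3 + 17×2.85 = 109.5 kPa.
Pore pressure: u = 9.81×(6.15 − 3.2) = 28.94 kPa.
Initial effective stress: σ'_0 = σ_v − u = 109.5 − 28.94 = 80.56 kPa.
Stress increase at mid-clay by the 2:1 spreading method:
Δσ = qBL/((B+z)(L+z)) = 96.4×4.5×4.5/((4.5+6.15)(4.5+6.15)) = 17.211 kPa
Final effective stress: σ'_f = σ'_0 + Δσ = 80.56 + 17.211 = 97.771 kPa.
Normally consolidated clay, so the full stress increment lies on the virgin compression line:
S_c = C_c·H/(1+e₀)·log₁₀(σ'_f/σ'_0) = 0.23×5.7/(1+0.67)×log₁₀(97.771/80.56)
    = 0.78503 × 0.084091 = 0.06601 m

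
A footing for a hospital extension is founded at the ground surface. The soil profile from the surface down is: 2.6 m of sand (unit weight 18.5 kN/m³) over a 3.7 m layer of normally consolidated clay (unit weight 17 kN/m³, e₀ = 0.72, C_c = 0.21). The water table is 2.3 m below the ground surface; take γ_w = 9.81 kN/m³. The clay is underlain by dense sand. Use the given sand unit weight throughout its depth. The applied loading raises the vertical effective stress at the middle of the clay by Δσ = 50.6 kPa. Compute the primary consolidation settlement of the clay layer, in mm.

S_c ≈ 122 mm

Mid-depth of clay below the ground surface: z = 2.6 + 3.7/2 = 4.45 m.
Total vertical stress at mid-clay: σ_v = 18.5×2.6 + 17×1.85 = 79.55 kPa.
Pore pressure: u = 9.81×(4.45 − 2.3) = 21.091 kPa.
Initial effective stress: σ'_0 = σ_v − u = 79.55 − 21.091 = 58.459 kPa.
Final effective stress: σ'_f = σ'_0 + Δσ = 58.459 + 50.6 = 109.06 kPa.
Normally consolidated clay, so the full stress increment lies on the virgin compression line:
S_c = C_c·H/(1+e₀)·log₁₀(σ'_f/σ'_0) = 0.21×3.7/(1+0.72)×log₁₀(109.06/58.459)
    = 0.45174 × 0.27081 = 0.1223 m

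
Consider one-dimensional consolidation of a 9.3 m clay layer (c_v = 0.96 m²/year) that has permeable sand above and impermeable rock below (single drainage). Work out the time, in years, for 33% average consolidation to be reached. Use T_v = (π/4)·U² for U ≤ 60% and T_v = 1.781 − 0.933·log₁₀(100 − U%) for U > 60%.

Drainage path length: H_d = H = 9.3 m (single drainage).
U ≤ 60%: T_v = (π/4)·U² = (π/4)×0.33² = 0.08553.
t = T_v·H_d²/c_v = 0.08553×9.3²/0.96 = 7.706 years.

t ≈ 7.71 years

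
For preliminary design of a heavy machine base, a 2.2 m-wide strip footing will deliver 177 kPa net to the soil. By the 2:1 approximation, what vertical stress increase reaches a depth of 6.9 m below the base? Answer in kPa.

By the 2:1 method the load spreads at 1 horizontal : 2 vertical, so at depth z the loaded area has grown by z in each plan dimension:
Δσ = qB/(B+z) = 177×2.2/(2.2+6.9) = 42.791 kPa

Δσ_z ≈ 42.8 kPa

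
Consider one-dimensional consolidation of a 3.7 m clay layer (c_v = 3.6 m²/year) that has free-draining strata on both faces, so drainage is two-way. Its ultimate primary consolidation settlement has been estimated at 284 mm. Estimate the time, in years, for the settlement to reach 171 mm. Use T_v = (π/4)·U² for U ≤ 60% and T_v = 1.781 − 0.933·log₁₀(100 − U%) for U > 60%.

Drainage path length: H_d = H/2 = 1.85 m (double drainage).
U = S(t)/S_ult = 171/284 = 0.6021.
U > 60%: T_v = 1.781 − 0.933·log₁₀(100 − 60.211) = 0.28842.
t = T_v·H_d²/c_v = 0.28842×1.85²/3.6 = 0.2742 years.

t ≈ 0.274 years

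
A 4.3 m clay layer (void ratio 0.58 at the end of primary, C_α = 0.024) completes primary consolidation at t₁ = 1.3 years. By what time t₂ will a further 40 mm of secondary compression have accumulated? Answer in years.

t₂ ≈ 5.33 years

S_s = C_α·H/(1+e_p)·log₁₀(t₂/t₁) ⇒ log₁₀(t₂/t₁) = S_s·(1+e_p)/(C_α·H).
log₁₀(t₂/t₁) = 0.04 × (1+0.58) / (0.024×4.3) = 0.6124
t₂ = t₁ × 10^0.6124 = 1.3 × 4.096 = 5.325 years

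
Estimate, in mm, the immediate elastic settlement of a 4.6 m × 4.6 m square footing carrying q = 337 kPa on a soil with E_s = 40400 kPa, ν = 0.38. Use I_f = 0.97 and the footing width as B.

Immediate (elastic) settlement: S_e = q·B·(1−ν²)/E_s · I_f.
S_e = 337 × 4.6 × (1 − 0.38²) / 40400 × 0.97
    = 337 × 4.6 × 0.8556 / 40400 × 0.97
    = 0.03185 m = 31.85 mm

S_e ≈ 31.8 mm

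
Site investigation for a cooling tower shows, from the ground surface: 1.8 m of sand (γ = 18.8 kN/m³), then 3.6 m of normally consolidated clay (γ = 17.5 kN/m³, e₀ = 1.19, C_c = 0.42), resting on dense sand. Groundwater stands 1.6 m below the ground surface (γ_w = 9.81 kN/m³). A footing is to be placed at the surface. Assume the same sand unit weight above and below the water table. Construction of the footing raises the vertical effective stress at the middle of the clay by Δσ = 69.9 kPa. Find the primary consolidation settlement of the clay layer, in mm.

S_c ≈ 278 mm

Mid-depth of clay below the ground surface: z = 1.8 + 3.6/2 = 3.6 m.
Total vertical stress at mid-clay: σ_v = 18.8×1.8 + 17.5×1.8 = 65.34 kPa.
Pore pressure: u = 9.81×(3.6 − 1.6) = 19.62 kPa.
Initial effective stress: σ'_0 = σ_v − u = 65.34 − 19.62 = 45.72 kPa.
Final effective stress: σ'_f = σ'_0 + Δσ = 45.72 + 69.9 = 115.62 kPa.
Normally consolidated clay, so the full stress increment lies on the virgin compression line:
S_c = C_c·H/(1+e₀)·log₁₀(σ'_f/σ'_0) = 0.42×3.6/(1+1.19)×log₁₀(115.62/45.72)
    = 0.69041 × 0.40293 = 0.2782 m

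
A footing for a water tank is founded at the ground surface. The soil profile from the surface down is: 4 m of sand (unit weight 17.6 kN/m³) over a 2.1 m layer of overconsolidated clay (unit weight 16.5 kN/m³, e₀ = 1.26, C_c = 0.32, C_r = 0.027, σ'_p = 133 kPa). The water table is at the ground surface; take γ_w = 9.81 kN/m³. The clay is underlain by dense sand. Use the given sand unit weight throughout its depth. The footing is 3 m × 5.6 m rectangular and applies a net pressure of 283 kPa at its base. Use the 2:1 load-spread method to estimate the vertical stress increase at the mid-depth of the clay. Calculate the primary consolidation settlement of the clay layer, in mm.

S_c ≈ 9.77 mm

Mid-depth of clay below the ground surface: z = 4 + 2.1/2 = 5.05 m.
Total vertical stress at mid-clay: σ_v = 17.6×4 + 16.5×1.05 = 87.725 kPa.
Pore pressure: u = 9.81×(5.05 − 0) = 49.541 kPa.
Initial effective stress: σ'_0 = σ_v − u = 87.725 − 49.541 = 38.184 kPa.
Stress increase at mid-clay by the 2:1 spreading method:
Δσ = qBL/((B+z)(L+z)) = 283×3×5.6/((3+5.05)(5.6+5.05)) = 55.456 kPa
Final effective stress: σ'_f = 38.184 + 55.456 = 93.64 kPa.
σ'_f = 93.64 ≤ σ'_p = 133 kPa, so the clay remains overconsolidated and only the recompression index applies:
S_c = C_r·H/(1+e₀)·log₁₀(σ'_f/σ'_0) = 0.027×2.1/2.26×log₁₀(93.64/38.184)
    = 0.025088 × 0.38958 = 0.009774 m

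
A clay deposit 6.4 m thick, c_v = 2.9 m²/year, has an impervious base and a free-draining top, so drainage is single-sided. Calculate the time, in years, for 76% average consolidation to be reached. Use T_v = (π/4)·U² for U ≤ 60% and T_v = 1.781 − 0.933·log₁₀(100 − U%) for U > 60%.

Drainage path length: H_d = H = 6.4 m (single drainage).
U > 60%: T_v = 1.781 − 0.933·log₁₀(100 − 76) = 0.49326.
t = T_v·H_d²/c_v = 0.49326×6.4²/2.9 = 6.967 years.

t ≈ 6.97 years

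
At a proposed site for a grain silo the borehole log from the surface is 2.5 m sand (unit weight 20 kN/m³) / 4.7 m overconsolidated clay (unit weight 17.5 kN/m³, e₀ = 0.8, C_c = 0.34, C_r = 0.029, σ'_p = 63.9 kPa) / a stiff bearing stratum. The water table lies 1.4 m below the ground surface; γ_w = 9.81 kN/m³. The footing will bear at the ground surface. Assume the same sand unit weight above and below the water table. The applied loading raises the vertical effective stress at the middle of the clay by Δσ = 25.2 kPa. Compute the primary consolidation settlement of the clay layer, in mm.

S_c ≈ 102 mm

Mid-depth of clay below the ground surface: z = 2.5 + 4.7/2 = 4.85 m.
Total vertical stress at mid-clay: σ_v = 20×2.5 + 17.5×2.35 = 91.125 kPa.
Pore pressure: u = 9.81×(4.85 − 1.4) = 33.845 kPa.
Initial effective stress: σ'_0 = σ_v − u = 91.125 − 33.845 = 57.28 kPa.
Final effective stress: σ'_f = 57.28 + 25.2 = 82.48 kPa.
σ'_f = 82.48 > σ'_p = 63.9 kPa, so the stress path crosses the preconsolidation pressure — recompression up to σ'_p, then virgin compression beyond:
S_c = H/(1+e₀)·[C_r·log₁₀(σ'_p/σ'_0) + C_c·log₁₀(σ'_f/σ'_p)]
    = 4.7/1.8 × [0.029×log₁₀(63.9/57.28) + 0.34×log₁₀(82.48/63.9)]
    = 2.6111 × [0.0013774 + 0.037688] = 0.102 m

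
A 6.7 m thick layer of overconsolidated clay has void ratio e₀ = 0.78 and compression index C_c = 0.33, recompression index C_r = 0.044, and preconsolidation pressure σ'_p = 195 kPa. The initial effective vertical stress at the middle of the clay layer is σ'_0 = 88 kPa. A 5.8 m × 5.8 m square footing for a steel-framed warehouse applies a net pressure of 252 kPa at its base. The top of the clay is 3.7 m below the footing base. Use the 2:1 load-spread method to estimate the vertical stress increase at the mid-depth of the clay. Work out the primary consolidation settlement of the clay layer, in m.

Mid-depth of clay below the footing base: z = 3.7 + 6.7/2 = 7.05 m.
Stress increase at mid-clay by the 2:1 spreading method:
Δσ = qBL/((B+z)(L+z)) = 252×5.8×5.8/((5.8+7.05)(5.8+7.05)) = 51.339 kPa
Final effective stress: σ'_f = 88 + 51.339 = 139.34 kPa.
σ'_f = 139.34 ≤ σ'_p = 195 kPa, so the clay remains overconsolidated and only the recompression index applies:
S_c = C_r·H/(1+e₀)·log₁₀(σ'_f/σ'_0) = 0.044×6.7/1.78×log₁₀(139.34/88)
    = 0.16562 × 0.19959 = 0.03306 m

S_c ≈ 0.0331 m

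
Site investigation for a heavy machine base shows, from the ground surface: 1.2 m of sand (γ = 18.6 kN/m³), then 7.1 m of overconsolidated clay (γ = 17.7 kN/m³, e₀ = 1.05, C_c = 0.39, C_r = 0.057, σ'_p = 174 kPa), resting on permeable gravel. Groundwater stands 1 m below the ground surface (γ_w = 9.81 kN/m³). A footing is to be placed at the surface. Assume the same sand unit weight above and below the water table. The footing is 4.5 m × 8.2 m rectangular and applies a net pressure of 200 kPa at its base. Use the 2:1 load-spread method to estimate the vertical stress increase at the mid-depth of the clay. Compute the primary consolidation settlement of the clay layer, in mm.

Mid-depth of clay below the ground surface: z = 1.2 + 7.1/2 = 4.75 m.
Total vertical stress at mid-clay: σ_v = 18.6×1.2 + 17.7×3.55 = 85.155 kPa.
Pore pressure: u = 9.81×(4.75 − 1) = 36.788 kPa.
Initial effective stress: σ'_0 = σ_v − u = 85.155 − 36.788 = 48.367 kPa.
Stress increase at mid-clay by the 2:1 spreading method:
Δσ = qBL/((B+z)(L+z)) = 200×4.5×8.2/((4.5+4.75)(8.2+4.75)) = 61.609 kPa
Final effective stress: σ'_f = 48.367 + 61.609 = 109.98 kPa.
σ'_f = 109.98 ≤ σ'_p = 174 kPa, so the clay remains overconsolidated and only the recompression index applies:
S_c = C_r·H/(1+e₀)·log₁₀(σ'_f/σ'_0) = 0.057×7.1/2.05×log₁₀(109.98/48.367)
    = 0.19741 × 0.35676 = 0.07043 m

S_c ≈ 70.4 mm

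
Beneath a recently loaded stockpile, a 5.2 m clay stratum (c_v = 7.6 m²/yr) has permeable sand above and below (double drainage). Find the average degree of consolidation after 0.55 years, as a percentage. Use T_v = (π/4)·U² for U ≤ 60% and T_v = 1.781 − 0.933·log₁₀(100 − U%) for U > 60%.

Drainage path length: H_d = H/2 = 2.6 m (double drainage).
T_v = c_v·t/H_d² = 7.6×0.55/2.6² = 0.61834.
T_v = 0.61834 corresponds to the U > 60% branch:
U = 1 − 10^((1.781 − T_v)/0.933)/100 = 0.8237

U ≈ 82.4 %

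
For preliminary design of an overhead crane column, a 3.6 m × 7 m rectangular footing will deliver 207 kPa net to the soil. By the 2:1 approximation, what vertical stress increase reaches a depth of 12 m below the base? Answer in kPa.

Δσ_z ≈ 17.6 kPa

By the 2:1 method the load spreads at 1 horizontal : 2 vertical, so at depth z the loaded area has grown by z in each plan dimension:
Δσ = qBL/((B+z)(L+z)) = 207×3.6×7/((3.6+12)(7+12)) = 17.599 kPa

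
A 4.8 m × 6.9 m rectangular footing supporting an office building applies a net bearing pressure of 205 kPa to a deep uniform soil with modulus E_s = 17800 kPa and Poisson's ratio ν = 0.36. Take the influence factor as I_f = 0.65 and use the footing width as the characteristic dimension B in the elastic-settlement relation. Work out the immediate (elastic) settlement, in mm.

Immediate (elastic) settlement: S_e = q·B·(1−ν²)/E_s · I_f.
S_e = 205 × 4.8 × (1 − 0.36²) / 17800 × 0.65
    = 205 × 4.8 × 0.8704 / 17800 × 0.65
    = 0.03128 m = 31.28 mm

S_e ≈ 31.3 mm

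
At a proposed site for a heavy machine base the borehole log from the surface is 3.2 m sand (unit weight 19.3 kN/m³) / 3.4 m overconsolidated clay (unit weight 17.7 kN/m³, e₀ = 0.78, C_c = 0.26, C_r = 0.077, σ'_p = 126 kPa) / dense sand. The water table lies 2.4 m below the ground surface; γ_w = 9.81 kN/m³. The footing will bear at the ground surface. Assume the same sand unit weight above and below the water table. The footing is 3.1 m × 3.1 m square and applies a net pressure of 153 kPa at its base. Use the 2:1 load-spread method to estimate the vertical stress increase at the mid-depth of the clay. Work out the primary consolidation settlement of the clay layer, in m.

Mid-depth of clay below the ground surface: z = 3.2 + 3.4/2 = 4.9 m.
Total vertical stress at mid-clay: σ_v = 19.3×3.2 + 17.7×1.7 = 91.85 kPa.
Pore pressure: u = 9.81×(4.9 − 2.4) = 24.525 kPa.
Initial effective stress: σ'_0 = σ_v − u = 91.85 − 24.525 = 67.325 kPa.
Stress increase at mid-clay by the 2:1 spreading method:
Δσ = qBL/((B+z)(L+z)) = 153×3.1×3.1/((3.1+4.9)(3.1+4.9)) = 22.974 kPa
Final effective stress: σ'_f = 67.325 + 22.974 = 90.299 kPa.
σ'_f = 90.299 ≤ σ'_p = 126 kPa, so the clay remains overconsolidated and only the recompression index applies:
S_c = C_r·H/(1+e₀)·log₁₀(σ'_f/σ'_0) = 0.077×3.4/1.78×log₁₀(90.299/67.325)
    = 0.14708 × 0.12751 = 0.01875 m

S_c ≈ 0.0188 m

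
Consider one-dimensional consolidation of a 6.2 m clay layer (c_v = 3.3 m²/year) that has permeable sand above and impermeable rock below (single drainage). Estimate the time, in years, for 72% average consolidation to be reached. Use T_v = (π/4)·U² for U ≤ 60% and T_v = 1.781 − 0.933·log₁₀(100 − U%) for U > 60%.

Drainage path length: H_d = H = 6.2 m (single drainage).
U > 60%: T_v = 1.781 − 0.933·log₁₀(100 − 72) = 0.4308.
t = T_v·H_d²/c_v = 0.4308×6.2²/3.3 = 5.018 years.

t ≈ 5.02 years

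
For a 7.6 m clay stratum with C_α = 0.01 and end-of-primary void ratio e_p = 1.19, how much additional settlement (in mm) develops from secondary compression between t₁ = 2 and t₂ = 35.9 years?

Secondary compression: S_s = C_α·H/(1+e_p)·log₁₀(t₂/t₁)
S_s = 0.01×7.6/(1+1.19)×log₁₀(35.9/2)
    = 0.0347 × 1.254 = 0.04352 m

S_s ≈ 43.5 mm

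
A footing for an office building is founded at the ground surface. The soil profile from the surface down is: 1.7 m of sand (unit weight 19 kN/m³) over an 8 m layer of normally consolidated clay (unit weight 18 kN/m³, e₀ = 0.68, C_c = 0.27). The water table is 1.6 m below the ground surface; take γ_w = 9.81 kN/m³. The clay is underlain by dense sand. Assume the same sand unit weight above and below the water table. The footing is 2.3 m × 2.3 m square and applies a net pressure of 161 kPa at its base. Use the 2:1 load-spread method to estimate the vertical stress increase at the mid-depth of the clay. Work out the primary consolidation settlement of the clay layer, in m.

Mid-depth of clay below the ground surface: z = 1.7 + 8/2 = 5.7 m.
Total vertical stress at mid-clay: σ_v = 19×1.7 + 18×4 = 104.3 kPa.
Pore pressure: u = 9.81×(5.7 − 1.6) = 40.221 kPa.
Initial effective stress: σ'_0 = σ_v − u = 104.3 − 40.221 = 64.079 kPa.
Stress increase at mid-clay by the 2:1 spreading method:
Δσ = qBL/((B+z)(L+z)) = 161×2.3×2.3/((2.3+5.7)(2.3+5.7)) = 13.308 kPa
Final effective stress: σ'_f = σ'_0 + Δσ = 64.079 + 13.308 = 77.387 kPa.
Normally consolidated clay, so the full stress increment lies on the virgin compression line:
S_c = C_c·H/(1+e₀)·log₁₀(σ'_f/σ'_0) = 0.27×8/(1+0.68)×log₁₀(77.387/64.079)
    = 1.2857 × 0.081952 = 0.1054 m

S_c ≈ 0.105 m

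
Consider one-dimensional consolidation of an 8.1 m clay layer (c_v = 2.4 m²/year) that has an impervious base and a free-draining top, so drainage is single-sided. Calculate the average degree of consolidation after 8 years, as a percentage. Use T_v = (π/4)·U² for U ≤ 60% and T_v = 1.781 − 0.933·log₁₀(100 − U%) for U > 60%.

Drainage path length: H_d = H = 8.1 m (single drainage).
T_v = c_v·t/H_d² = 2.4×8/8.1² = 0.29264.
T_v = 0.29264 corresponds to the U > 60% branch:
U = 1 − 10^((1.781 − T_v)/0.933)/100 = 0.6062

U ≈ 60.6 %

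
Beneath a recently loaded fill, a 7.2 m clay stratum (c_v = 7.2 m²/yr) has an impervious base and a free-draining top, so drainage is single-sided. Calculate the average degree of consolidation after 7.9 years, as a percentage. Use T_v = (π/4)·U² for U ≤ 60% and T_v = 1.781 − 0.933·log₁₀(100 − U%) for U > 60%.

U ≈ 94.6 %

Drainage path length: H_d = H = 7.2 m (single drainage).
T_v = c_v·t/H_d² = 7.2×7.9/7.2² = 1.0972.
T_v = 1.0972 corresponds to the U > 60% branch:
U = 1 − 10^((1.781 − T_v)/0.933)/100 = 0.9459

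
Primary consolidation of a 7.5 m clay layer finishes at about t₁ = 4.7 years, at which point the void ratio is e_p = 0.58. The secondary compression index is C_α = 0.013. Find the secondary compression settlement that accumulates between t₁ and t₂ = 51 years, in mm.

S_s ≈ 63.9 mm

Secondary compression: S_s = C_α·H/(1+e_p)·log₁₀(t₂/t₁)
S_s = 0.013×7.5/(1+0.58)×log₁₀(51/4.7)
    = 0.06171 × 1.035 = 0.0639 m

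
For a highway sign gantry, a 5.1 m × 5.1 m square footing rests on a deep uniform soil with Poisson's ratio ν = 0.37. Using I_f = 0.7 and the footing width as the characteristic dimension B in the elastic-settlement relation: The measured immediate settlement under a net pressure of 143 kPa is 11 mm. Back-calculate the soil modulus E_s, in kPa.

E_s ≈ 40100 kPa

S_e = q·B·(1−ν²)/E_s · I_f  ⇒  E_s = q·B·(1−ν²)·I_f / S_e.
E_s = 143 × 5.1 × 0.8631 × 0.7 / 0.011 = 40060 kPa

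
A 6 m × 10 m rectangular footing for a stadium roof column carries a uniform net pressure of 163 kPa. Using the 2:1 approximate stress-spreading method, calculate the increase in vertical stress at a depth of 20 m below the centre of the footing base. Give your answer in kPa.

Δσ_z ≈ 12.5 kPa

By the 2:1 method the load spreads at 1 horizontal : 2 vertical, so at depth z the loaded area has grown by z in each plan dimension:
Δσ = qBL/((B+z)(L+z)) = 163×6×10/((6+20)(10+20)) = 12.538 kPa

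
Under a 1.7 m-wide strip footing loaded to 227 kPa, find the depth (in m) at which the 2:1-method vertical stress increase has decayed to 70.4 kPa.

2:1 spreading — at depth z the loaded area has grown by z in each plan dimension:
qB/(B+z) = Δσ_z ⇒ z = qB/Δσ_z − B = 227×1.7/70.4 − 1.7 = 3.782 m

z ≈ 3.78 m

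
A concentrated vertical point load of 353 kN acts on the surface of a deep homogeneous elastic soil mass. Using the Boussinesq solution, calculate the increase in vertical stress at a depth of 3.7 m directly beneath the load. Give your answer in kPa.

Boussinesq vertical stress below a point load on an elastic half-space:
Δσ_z = 3P/(2πz²) · [1 + (r/z)²]^(−5/2)
r/z = 0/3.7 = 0; [1+(r/z)²]^(−5/2) = 1.
Δσ_z = 3×353/(2π×3.7²) × 1 = 12.312 × 1 = 12.31 kPa

Δσ_z ≈ 12.3 kPa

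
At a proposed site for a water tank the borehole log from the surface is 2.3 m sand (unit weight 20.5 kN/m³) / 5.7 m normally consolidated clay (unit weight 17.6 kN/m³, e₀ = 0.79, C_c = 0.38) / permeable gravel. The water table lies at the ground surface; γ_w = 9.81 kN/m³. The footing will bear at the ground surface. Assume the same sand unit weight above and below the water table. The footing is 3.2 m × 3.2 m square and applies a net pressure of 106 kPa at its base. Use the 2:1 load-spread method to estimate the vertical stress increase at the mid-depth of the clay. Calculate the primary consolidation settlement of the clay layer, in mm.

S_c ≈ 151 mm

Mid-depth of clay below the ground surface: z = 2.3 + 5.7/2 = 5.15 m.
Total vertical stress at mid-clay: σ_v = 20.5×2.3 + 17.6×2.85 = 97.31 kPa.
Pore pressure: u = 9.81×(5.15 − 0) = 50.522 kPa.
Initial effective stress: σ'_0 = σ_v − u = 97.31 − 50.522 = 46.788 kPa.
Stress increase at mid-clay by the 2:1 spreading method:
Δσ = qBL/((B+z)(L+z)) = 106×3.2×3.2/((3.2+5.15)(3.2+5.15)) = 15.568 kPa
Final effective stress: σ'_f = σ'_0 + Δσ = 46.788 + 15.568 = 62.356 kPa.
Normally consolidated clay, so the full stress increment lies on the virgin compression line:
S_c = C_c·H/(1+e₀)·log₁₀(σ'_f/σ'_0) = 0.38×5.7/(1+0.79)×log₁₀(62.356/46.788)
    = 1.2101 × 0.12474 = 0.1509 m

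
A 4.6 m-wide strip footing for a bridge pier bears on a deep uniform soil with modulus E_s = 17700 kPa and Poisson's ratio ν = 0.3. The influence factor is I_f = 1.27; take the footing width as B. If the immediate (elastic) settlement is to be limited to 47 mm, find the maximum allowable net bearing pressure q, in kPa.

q ≈ 156 kPa

S_e = q·B·(1−ν²)/E_s · I_f  ⇒  q = S_e·E_s / (B·(1−ν²)·I_f).
q = 0.047 × 17700 / (4.6 × 0.91 × 1.27) = 156.5 kPa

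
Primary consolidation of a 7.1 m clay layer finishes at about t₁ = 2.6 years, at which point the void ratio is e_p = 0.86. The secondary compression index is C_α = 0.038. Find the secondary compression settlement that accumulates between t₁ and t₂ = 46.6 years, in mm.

S_s ≈ 182 mm

Secondary compression: S_s = C_α·H/(1+e_p)·log₁₀(t₂/t₁)
S_s = 0.038×7.1/(1+0.86)×log₁₀(46.6/2.6)
    = 0.1451 × 1.253 = 0.1818 m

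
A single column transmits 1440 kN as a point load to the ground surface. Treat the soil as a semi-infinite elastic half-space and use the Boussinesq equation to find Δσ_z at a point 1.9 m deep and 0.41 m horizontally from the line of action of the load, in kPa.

Boussinesq vertical stress below a point load on an elastic half-space:
Δσ_z = 3P/(2πz²) · [1 + (r/z)²]^(−5/2)
r/z = 0.41/1.9 = 0.21579; [1+(r/z)²]^(−5/2) = 0.89245.
Δσ_z = 3×1440/(2π×1.9²) × 0.89245 = 190.46 × 0.89245 = 170 kPa

Δσ_z ≈ 170 kPa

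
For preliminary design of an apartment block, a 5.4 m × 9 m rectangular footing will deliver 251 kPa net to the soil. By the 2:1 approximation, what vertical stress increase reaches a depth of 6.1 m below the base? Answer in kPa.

Δσ_z ≈ 70.2 kPa

By the 2:1 method the load spreads at 1 horizontal : 2 vertical, so at depth z the loaded area has grown by z in each plan dimension:
Δσ = qBL/((B+z)(L+z)) = 251×5.4×9/((5.4+6.1)(9+6.1)) = 70.248 kPa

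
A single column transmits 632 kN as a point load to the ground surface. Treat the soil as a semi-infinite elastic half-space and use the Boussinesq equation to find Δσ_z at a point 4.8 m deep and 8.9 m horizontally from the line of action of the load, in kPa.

Δσ_z ≈ 0.316 kPa

Boussinesq vertical stress below a point load on an elastic half-space:
Δσ_z = 3P/(2πz²) · [1 + (r/z)²]^(−5/2)
r/z = 8.9/4.8 = 1.8542; [1+(r/z)²]^(−5/2) = 0.024102.
Δσ_z = 3×632/(2π×4.8²) × 0.024102 = 13.097 × 0.024102 = 0.3157 kPa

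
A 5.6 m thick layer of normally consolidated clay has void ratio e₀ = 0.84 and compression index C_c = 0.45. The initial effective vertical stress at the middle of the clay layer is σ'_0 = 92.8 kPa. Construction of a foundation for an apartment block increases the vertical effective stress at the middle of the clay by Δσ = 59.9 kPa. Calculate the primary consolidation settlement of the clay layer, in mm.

S_c ≈ 296 mm

Final effective stress: σ'_f = σ'_0 + Δσ = 92.8 + 59.9 = 152.7 kPa.
Normally consolidated clay, so the full stress increment lies on the virgin compression line:
S_c = C_c·H/(1+e₀)·log₁₀(σ'_f/σ'_0) = 0.45×5.6/(1+0.84)×log₁₀(152.7/92.8)
    = 1.3696 × 0.21629 = 0.2962 m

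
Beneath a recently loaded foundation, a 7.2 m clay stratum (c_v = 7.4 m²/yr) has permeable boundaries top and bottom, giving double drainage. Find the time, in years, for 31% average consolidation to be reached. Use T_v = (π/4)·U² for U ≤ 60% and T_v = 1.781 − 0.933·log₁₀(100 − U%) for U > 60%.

t ≈ 0.132 years

Drainage path length: H_d = H/2 = 3.6 m (double drainage).
U ≤ 60%: T_v = (π/4)·U² = (π/4)×0.31² = 0.075477.
t = T_v·H_d²/c_v = 0.075477×3.6²/7.4 = 0.1322 years.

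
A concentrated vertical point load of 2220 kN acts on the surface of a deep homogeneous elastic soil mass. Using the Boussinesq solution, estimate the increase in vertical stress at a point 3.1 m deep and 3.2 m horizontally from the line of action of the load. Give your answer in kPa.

Boussinesq vertical stress below a point load on an elastic half-space:
Δσ_z = 3P/(2πz²) · [1 + (r/z)²]^(−5/2)
r/z = 3.2/3.1 = 1.0323; [1+(r/z)²]^(−5/2) = 0.16308.
Δσ_z = 3×2220/(2π×3.1²) × 0.16308 = 110.3 × 0.16308 = 17.99 kPa

Δσ_z ≈ 18 kPa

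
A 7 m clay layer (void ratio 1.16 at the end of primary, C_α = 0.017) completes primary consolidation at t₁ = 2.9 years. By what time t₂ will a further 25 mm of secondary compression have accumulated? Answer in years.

t₂ ≈ 8.24 years

S_s = C_α·H/(1+e_p)·log₁₀(t₂/t₁) ⇒ log₁₀(t₂/t₁) = S_s·(1+e_p)/(C_α·H).
log₁₀(t₂/t₁) = 0.025 × (1+1.16) / (0.017×7) = 0.4538
t₂ = t₁ × 10^0.4538 = 2.9 × 2.843 = 8.245 years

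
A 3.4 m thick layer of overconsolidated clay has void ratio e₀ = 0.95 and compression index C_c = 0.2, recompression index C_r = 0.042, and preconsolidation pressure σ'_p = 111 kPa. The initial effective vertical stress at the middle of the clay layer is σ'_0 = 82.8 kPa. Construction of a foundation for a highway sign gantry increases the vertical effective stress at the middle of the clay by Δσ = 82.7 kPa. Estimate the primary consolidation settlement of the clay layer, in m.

Final effective stress: σ'_f = 82.8 + 82.7 = 165.5 kPa.
σ'_f = 165.5 > σ'_p = 111 kPa, so the stress path crosses the preconsolidation pressure — recompression up to σ'_p, then virgin compression beyond:
S_c = H/(1+e₀)·[C_r·log₁₀(σ'_p/σ'_0) + C_c·log₁₀(σ'_f/σ'_p)]
    = 3.4/1.95 × [0.042×log₁₀(111/82.8) + 0.2×log₁₀(165.5/111)]
    = 1.7436 × [0.0053463 + 0.034695] = 0.06982 m

S_c ≈ 0.0698 m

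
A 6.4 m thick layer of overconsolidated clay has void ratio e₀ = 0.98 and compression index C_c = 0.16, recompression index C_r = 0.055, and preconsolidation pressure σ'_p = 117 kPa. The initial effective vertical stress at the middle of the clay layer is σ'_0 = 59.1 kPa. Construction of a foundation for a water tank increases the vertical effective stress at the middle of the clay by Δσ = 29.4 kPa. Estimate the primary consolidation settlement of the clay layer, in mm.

Final effective stress: σ'_f = 59.1 + 29.4 = 88.5 kPa.
σ'_f = 88.5 ≤ σ'_p = 117 kPa, so the clay remains overconsolidated and only the recompression index applies:
S_c = C_r·H/(1+e₀)·log₁₀(σ'_f/σ'_0) = 0.055×6.4/1.98×log₁₀(88.5/59.1)
    = 0.17778 × 0.17536 = 0.03117 m

S_c ≈ 31.2 mm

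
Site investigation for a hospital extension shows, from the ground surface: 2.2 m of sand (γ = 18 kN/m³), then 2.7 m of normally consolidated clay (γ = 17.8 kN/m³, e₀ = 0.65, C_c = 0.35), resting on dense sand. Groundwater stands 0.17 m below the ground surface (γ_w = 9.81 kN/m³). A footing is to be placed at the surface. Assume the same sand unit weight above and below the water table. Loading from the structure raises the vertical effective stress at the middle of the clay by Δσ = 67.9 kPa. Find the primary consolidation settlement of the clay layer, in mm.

S_c ≈ 292 mm

Mid-depth of clay below the ground surface: z = 2.2 + 2.7/2 = 3.55 m.
Total vertical stress at mid-clay: σ_v = 18×2.2 + 17.8×1.35 = 63.63 kPa.
Pore pressure: u = 9.81×(3.55 − 0.17) = 33.158 kPa.
Initial effective stress: σ'_0 = σ_v − u = 63.63 − 33.158 = 30.472 kPa.
Final effective stress: σ'_f = σ'_0 + Δσ = 30.472 + 67.9 = 98.372 kPa.
Normally consolidated clay, so the full stress increment lies on the virgin compression line:
S_c = C_c·H/(1+e₀)·log₁₀(σ'_f/σ'_0) = 0.35×2.7/(1+0.65)×log₁₀(98.372/30.472)
    = 0.57273 × 0.50897 = 0.2915 m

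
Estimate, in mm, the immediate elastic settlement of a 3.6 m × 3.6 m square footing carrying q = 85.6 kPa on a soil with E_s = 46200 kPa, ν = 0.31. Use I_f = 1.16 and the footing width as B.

Immediate (elastic) settlement: S_e = q·B·(1−ν²)/E_s · I_f.
S_e = 85.6 × 3.6 × (1 − 0.31²) / 46200 × 1.16
    = 85.6 × 3.6 × 0.9039 / 46200 × 1.16
    = 0.006994 m = 6.994 mm

S_e ≈ 6.99 mm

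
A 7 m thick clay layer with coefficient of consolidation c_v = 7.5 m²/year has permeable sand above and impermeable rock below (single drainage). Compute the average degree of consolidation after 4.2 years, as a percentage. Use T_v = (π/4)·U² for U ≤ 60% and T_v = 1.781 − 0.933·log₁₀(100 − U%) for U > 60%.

U ≈ 83.4 %

Drainage path length: H_d = H = 7 m (single drainage).
T_v = c_v·t/H_d² = 7.5×4.2/7² = 0.64286.
T_v = 0.64286 corresponds to the U > 60% branch:
U = 1 − 10^((1.781 − T_v)/0.933)/100 = 0.8341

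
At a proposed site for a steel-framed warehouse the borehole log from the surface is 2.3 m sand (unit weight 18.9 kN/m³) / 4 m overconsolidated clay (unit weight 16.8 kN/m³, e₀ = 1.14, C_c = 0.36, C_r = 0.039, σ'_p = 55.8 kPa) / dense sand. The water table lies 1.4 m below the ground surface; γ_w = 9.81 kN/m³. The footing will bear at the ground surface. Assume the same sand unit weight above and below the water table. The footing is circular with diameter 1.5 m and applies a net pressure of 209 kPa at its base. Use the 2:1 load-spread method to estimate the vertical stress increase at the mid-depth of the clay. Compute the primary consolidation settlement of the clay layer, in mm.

S_c ≈ 38 mm

Mid-depth of clay below the ground surface: z = 2.3 + 4/2 = 4.3 m.
Total vertical stress at mid-clay: σ_v = 18.9×2.3 + 16.8×2 = 77.07 kPa.
Pore pressure: u = 9.81×(4.3 − 1.4) = 28.449 kPa.
Initial effective stress: σ'_0 = σ_v − u = 77.07 − 28.449 = 48.621 kPa.
Stress increase at mid-clay by the 2:1 spreading method:
Δσ ≈ qD²/(D+z)² = 209×1.5²/(1.5+4.3)² = 13.979 kPa
Final effective stress: σ'_f = 48.621 + 13.979 = 62.6 kPa.
σ'_f = 62.6 > σ'_p = 55.8 kPa, so the stress path crosses the preconsolidation pressure — recompression up to σ'_p, then virgin compression beyond:
S_c = H/(1+e₀)·[C_r·log₁₀(σ'_p/σ'_0) + C_c·log₁₀(σ'_f/σ'_p)]
    = 4/2.14 × [0.039×log₁₀(55.8/48.621) + 0.36×log₁₀(62.6/55.8)]
    = 1.8692 × [0.0023326 + 0.017978] = 0.03796 m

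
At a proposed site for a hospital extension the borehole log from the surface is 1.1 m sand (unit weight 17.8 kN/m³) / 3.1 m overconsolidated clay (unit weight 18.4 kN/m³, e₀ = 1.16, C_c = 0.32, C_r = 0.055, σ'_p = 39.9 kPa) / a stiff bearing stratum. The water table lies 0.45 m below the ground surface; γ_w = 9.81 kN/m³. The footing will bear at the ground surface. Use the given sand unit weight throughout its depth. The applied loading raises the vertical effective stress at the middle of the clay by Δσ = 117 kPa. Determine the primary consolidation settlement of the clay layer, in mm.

Mid-depth of clay below the ground surface: z = 1.1 + 3.1/2 = 2.65 m.
Total vertical stress at mid-clay: σ_v = 17.8×1.1 + 18.4×1.55 = 48.1 kPa.
Pore pressure: u = 9.81×(2.65 − 0.45) = 21.582 kPa.
Initial effective stress: σ'_0 = σ_v − u = 48.1 − 21.582 = 26.518 kPa.
Final effective stress: σ'_f = 26.518 + 117 = 143.52 kPa.
σ'_f = 143.52 > σ'_p = 39.9 kPa, so the stress path crosses the preconsolidation pressure — recompression up to σ'_p, then virgin compression beyond:
S_c = H/(1+e₀)·[C_r·log₁₀(σ'_p/σ'_0) + C_c·log₁₀(σ'_f/σ'_p)]
    = 3.1/2.16 × [0.055×log₁₀(39.9/26.518) + 0.32×log₁₀(143.52/39.9)]
    = 1.4352 × [0.0097588 + 0.1779] = 0.2693 m

S_c ≈ 269 mm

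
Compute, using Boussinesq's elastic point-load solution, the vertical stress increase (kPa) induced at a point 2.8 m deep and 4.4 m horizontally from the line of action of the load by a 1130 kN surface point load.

Boussinesq vertical stress below a point load on an elastic half-space:
Δσ_z = 3P/(2πz²) · [1 + (r/z)²]^(−5/2)
r/z = 4.4/2.8 = 1.5714; [1+(r/z)²]^(−5/2) = 0.044603.
Δσ_z = 3×1130/(2π×2.8²) × 0.044603 = 68.818 × 0.044603 = 3.069 kPa

Δσ_z ≈ 3.07 kPa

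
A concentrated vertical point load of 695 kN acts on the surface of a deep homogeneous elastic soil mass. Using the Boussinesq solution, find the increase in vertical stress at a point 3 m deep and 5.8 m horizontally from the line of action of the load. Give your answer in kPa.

Boussinesq vertical stress below a point load on an elastic half-space:
Δσ_z = 3P/(2πz²) · [1 + (r/z)²]^(−5/2)
r/z = 5.8/3 = 1.9333; [1+(r/z)²]^(−5/2) = 0.020467.
Δσ_z = 3×695/(2π×3²) × 0.020467 = 36.871 × 0.020467 = 0.7546 kPa

Δσ_z ≈ 0.755 kPa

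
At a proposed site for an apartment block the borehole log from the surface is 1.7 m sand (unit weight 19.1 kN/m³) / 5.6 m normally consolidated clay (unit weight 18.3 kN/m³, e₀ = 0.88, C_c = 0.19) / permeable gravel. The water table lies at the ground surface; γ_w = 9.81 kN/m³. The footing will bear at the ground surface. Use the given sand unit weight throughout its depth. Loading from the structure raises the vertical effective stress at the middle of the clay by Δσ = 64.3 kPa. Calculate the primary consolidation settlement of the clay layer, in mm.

S_c ≈ 237 mm

Mid-depth of clay below the ground surface: z = 1.7 + 5.6/2 = 4.5 m.
Total vertical stress at mid-clay: σ_v = 19.1×1.7 + 18.3×2.8 = 83.71 kPa.
Pore pressure: u = 9.81×(4.5 − 0) = 44.145 kPa.
Initial effective stress: σ'_0 = σ_v − u = 83.71 − 44.145 = 39.565 kPa.
Final effective stress: σ'_f = σ'_0 + Δσ = 39.565 + 64.3 = 103.86 kPa.
Normally consolidated clay, so the full stress increment lies on the virgin compression line:
S_c = C_c·H/(1+e₀)·log₁₀(σ'_f/σ'_0) = 0.19×5.6/(1+0.88)×log₁₀(103.86/39.565)
    = 0.56596 × 0.41914 = 0.2372 m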